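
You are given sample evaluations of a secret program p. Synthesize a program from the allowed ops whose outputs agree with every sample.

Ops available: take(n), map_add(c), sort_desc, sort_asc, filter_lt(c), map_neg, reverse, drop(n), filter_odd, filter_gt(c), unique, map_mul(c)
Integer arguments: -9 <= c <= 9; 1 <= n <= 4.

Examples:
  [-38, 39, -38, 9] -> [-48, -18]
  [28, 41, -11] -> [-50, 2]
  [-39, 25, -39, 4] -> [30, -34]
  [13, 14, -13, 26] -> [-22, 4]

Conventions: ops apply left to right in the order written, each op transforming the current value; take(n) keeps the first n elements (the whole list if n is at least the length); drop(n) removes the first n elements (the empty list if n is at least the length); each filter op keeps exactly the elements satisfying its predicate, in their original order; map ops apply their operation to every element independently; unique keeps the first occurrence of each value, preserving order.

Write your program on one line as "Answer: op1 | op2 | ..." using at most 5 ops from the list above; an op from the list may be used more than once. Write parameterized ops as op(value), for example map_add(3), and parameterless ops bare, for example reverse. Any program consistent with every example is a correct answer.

unique | filter_odd | map_neg | map_add(-9)

Check, running the answer program on each example:
  [-38, 39, -38, 9] -> [-38, 39, 9] -> [39, 9] -> [-39, -9] -> [-48, -18]
  [28, 41, -11] -> [28, 41, -11] -> [41, -11] -> [-41, 11] -> [-50, 2]
  [-39, 25, -39, 4] -> [-39, 25, 4] -> [-39, 25] -> [39, -25] -> [30, -34]
  [13, 14, -13, 26] -> [13, 14, -13, 26] -> [13, -13] -> [-13, 13] -> [-22, 4]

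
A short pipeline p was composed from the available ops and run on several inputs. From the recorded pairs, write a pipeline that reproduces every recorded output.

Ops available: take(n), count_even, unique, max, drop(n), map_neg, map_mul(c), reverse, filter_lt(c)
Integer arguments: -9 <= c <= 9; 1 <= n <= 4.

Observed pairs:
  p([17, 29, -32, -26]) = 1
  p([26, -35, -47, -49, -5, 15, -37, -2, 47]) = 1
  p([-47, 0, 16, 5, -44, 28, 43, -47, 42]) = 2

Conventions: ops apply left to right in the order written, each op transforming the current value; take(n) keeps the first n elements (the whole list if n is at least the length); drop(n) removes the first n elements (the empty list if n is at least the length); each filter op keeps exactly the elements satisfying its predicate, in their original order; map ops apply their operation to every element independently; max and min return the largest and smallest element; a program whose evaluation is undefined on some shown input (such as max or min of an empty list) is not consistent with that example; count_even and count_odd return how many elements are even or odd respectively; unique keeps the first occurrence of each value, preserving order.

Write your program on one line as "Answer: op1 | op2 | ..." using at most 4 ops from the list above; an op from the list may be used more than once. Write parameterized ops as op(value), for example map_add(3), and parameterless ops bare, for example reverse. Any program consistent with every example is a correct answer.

take(3) | map_mul(5) | count_even

Check, running the answer program on each example:
  [17, 29, -32, -26] -> [17, 29, -32] -> [85, 145, -160] -> 1
  [26, -35, -47, -49, -5, 15, -37, -2, 47] -> [26, -35, -47] -> [130, -175, -235] -> 1
  [-47, 0, 16, 5, -44, 28, 43, -47, 42] -> [-47, 0, 16] -> [-235, 0, 80] -> 2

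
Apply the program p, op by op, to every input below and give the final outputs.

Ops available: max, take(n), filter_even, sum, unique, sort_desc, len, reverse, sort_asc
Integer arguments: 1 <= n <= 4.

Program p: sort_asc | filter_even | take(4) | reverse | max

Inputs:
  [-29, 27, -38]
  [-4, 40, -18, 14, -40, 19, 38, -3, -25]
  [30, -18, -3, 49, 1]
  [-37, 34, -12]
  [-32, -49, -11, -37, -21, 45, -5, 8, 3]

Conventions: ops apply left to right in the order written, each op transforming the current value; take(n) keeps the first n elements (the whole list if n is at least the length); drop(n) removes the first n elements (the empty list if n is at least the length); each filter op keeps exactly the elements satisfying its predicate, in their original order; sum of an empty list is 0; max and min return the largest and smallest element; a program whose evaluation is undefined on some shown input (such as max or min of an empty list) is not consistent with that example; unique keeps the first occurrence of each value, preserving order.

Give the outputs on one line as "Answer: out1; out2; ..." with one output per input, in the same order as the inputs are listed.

-38; 14; 30; 34; 8

Execution, op by op:
  [-29, 27, -38] -> [-38, -29, 27] -> [-38] -> [-38] -> [-38] -> -38
  [-4, 40, -18, 14, -40, 19, 38, -3, -25] -> [-40, -25, -18, -4, -3, 14, 19, 38, 40] -> [-40, -18, -4, 14, 38, 40] -> [-40, -18, -4, 14] -> [14, -4, -18, -40] -> 14
  [30, -18, -3, 49, 1] -> [-18, -3, 1, 30, 49] -> [-18, 30] -> [-18, 30] -> [30, -18] -> 30
  [-37, 34, -12] -> [-37, -12, 34] -> [-12, 34] -> [-12, 34] -> [34, -12] -> 34
  [-32, -49, -11, -37, -21, 45, -5, 8, 3] -> [-49, -37, -32, -21, -11, -5, 3, 8, 45] -> [-32, 8] -> [-32, 8] -> [8, -32] -> 8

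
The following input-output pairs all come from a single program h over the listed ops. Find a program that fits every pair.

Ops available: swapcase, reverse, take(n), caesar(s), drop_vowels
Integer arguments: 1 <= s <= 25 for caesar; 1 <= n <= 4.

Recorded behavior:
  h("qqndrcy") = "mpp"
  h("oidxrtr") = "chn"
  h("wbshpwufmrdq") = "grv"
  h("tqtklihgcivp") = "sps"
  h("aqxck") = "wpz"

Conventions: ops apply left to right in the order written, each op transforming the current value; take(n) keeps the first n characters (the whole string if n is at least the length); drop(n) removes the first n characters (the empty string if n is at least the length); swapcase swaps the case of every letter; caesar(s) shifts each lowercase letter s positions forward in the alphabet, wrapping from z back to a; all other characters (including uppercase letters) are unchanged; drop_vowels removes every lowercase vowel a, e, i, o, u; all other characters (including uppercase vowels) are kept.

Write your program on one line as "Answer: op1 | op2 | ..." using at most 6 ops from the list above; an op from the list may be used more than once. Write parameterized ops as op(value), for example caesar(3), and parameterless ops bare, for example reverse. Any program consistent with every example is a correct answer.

caesar(25) | drop_vowels | take(4) | take(3) | reverse

Check, running the answer program on each example:
  "qqndrcy" -> "ppmcqbx" -> "ppmcqbx" -> "ppmc" -> "ppm" -> "mpp"
  "oidxrtr" -> "nhcwqsq" -> "nhcwqsq" -> "nhcw" -> "nhc" -> "chn"
  "wbshpwufmrdq" -> "vargovtelqcp" -> "vrgvtlqcp" -> "vrgv" -> "vrg" -> "grv"
  "tqtklihgcivp" -> "spsjkhgfbhuo" -> "spsjkhgfbh" -> "spsj" -> "sps" -> "sps"
  "aqxck" -> "zpwbj" -> "zpwbj" -> "zpwb" -> "zpw" -> "wpz"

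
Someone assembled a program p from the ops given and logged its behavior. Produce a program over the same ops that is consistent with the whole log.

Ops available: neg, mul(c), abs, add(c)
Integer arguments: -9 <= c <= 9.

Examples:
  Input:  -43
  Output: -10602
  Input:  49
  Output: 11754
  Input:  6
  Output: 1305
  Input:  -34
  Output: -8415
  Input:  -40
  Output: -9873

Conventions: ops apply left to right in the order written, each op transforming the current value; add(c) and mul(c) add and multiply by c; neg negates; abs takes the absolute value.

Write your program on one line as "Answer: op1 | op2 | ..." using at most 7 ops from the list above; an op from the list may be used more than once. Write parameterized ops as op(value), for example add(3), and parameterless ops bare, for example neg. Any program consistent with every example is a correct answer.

mul(-3) | mul(-9) | add(-9) | add(-8) | mul(-9) | neg

Check, running the answer program on each example:
  -43 -> 129 -> -1161 -> -1170 -> -1178 -> 10602 -> -10602
  49 -> -147 -> 1323 -> 1314 -> 1306 -> -11754 -> 11754
  6 -> -18 -> 162 -> 153 -> 145 -> -1305 -> 1305
  -34 -> 102 -> -918 -> -927 -> -935 -> 8415 -> -8415
  -40 -> 120 -> -1080 -> -1089 -> -1097 -> 9873 -> -9873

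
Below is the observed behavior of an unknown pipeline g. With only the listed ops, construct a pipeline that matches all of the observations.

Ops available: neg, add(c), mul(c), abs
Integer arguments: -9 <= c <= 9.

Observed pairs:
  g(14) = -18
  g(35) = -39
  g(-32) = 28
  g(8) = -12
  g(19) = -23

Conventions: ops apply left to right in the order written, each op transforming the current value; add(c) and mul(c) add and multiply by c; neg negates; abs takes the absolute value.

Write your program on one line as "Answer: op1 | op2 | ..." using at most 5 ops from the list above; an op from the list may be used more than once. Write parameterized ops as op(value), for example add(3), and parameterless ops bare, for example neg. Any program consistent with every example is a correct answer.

add(6) | add(5) | add(-7) | neg

Check, running the answer program on each example:
  14 -> 20 -> 25 -> 18 -> -18
  35 -> 41 -> 46 -> 39 -> -39
  -32 -> -26 -> -21 -> -28 -> 28
  8 -> 14 -> 19 -> 12 -> -12
  19 -> 25 -> 30 -> 23 -> -23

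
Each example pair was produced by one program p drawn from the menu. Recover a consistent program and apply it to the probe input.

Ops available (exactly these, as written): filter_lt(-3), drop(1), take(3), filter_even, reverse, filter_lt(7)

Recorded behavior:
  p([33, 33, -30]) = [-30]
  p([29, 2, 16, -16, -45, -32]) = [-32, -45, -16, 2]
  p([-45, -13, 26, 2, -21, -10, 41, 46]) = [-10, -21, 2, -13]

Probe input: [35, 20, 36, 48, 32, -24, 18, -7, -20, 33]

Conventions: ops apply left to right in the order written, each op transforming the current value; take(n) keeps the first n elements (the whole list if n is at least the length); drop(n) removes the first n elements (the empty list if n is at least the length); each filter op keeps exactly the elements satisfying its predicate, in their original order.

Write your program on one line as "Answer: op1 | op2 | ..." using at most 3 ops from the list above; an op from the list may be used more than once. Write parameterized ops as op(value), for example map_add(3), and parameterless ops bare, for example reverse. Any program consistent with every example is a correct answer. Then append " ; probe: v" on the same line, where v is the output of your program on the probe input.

drop(1) | filter_lt(7) | reverse ; probe: [-20, -7, -24]

Check, running the answer program on each example:
  [33, 33, -30] -> [33, -30] -> [-30] -> [-30]
  [29, 2, 16, -16, -45, -32] -> [2, 16, -16, -45, -32] -> [2, -16, -45, -32] -> [-32, -45, -16, 2]
  [-45, -13, 26, 2, -21, -10, 41, 46] -> [-13, 26, 2, -21, -10, 41, 46] -> [-13, 2, -21, -10] -> [-10, -21, 2, -13]
  probe: [35, 20, 36, 48, 32, -24, 18, -7, -20, 33] -> [20, 36, 48, 32, -24, 18, -7, -20, 33] -> [-24, -7, -20] -> [-20, -7, -24]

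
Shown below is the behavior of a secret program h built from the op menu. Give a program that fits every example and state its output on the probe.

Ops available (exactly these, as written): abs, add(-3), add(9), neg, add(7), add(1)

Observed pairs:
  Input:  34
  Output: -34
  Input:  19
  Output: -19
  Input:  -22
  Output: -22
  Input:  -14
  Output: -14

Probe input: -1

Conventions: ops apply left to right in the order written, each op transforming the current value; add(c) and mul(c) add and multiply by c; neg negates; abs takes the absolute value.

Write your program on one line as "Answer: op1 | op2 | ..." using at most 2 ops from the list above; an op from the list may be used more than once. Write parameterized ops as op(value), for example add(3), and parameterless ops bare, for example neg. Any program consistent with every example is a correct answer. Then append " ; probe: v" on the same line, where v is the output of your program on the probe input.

abs | neg ; probe: -1

Check, running the answer program on each example:
  34 -> 34 -> -34
  19 -> 19 -> -19
  -22 -> 22 -> -22
  -14 -> 14 -> -14
  probe: -1 -> 1 -> -1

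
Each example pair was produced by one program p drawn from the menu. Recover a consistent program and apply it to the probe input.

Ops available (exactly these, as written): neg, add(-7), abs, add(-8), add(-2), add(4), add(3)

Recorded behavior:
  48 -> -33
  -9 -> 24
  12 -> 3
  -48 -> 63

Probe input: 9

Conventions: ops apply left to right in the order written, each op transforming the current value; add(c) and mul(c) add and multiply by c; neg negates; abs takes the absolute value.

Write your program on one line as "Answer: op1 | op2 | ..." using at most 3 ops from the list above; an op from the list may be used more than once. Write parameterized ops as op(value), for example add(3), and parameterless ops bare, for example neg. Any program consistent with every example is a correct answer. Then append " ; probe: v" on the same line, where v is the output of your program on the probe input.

add(-7) | add(-8) | neg ; probe: 6

Check, running the answer program on each example:
  48 -> 41 -> 33 -> -33
  -9 -> -16 -> -24 -> 24
  12 -> 5 -> -3 -> 3
  -48 -> -55 -> -63 -> 63
  probe: 9 -> 2 -> -6 -> 6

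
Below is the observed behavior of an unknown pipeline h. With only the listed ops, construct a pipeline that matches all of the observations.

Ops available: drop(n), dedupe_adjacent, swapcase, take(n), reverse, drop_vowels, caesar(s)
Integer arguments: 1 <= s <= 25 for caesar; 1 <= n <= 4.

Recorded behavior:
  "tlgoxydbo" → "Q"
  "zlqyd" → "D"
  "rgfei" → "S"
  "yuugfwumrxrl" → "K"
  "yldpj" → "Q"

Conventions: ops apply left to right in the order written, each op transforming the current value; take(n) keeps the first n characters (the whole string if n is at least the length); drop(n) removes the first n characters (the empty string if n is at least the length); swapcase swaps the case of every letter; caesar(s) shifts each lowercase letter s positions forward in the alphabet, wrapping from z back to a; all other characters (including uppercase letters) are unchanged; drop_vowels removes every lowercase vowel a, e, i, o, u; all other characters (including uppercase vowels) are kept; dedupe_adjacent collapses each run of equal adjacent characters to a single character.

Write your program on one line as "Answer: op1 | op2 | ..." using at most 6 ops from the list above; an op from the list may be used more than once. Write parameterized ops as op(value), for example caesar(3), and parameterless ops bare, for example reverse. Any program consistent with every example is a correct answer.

reverse | drop(2) | caesar(13) | take(1) | swapcase

Check, running the answer program on each example:
  "tlgoxydbo" -> "obdyxoglt" -> "dyxoglt" -> "qlkbtyg" -> "q" -> "Q"
  "zlqyd" -> "dyqlz" -> "qlz" -> "dym" -> "d" -> "D"
  "rgfei" -> "iefgr" -> "fgr" -> "ste" -> "s" -> "S"
  "yuugfwumrxrl" -> "lrxrmuwfguuy" -> "xrmuwfguuy" -> "kezhjsthhl" -> "k" -> "K"
  "yldpj" -> "jpdly" -> "dly" -> "qyl" -> "q" -> "Q"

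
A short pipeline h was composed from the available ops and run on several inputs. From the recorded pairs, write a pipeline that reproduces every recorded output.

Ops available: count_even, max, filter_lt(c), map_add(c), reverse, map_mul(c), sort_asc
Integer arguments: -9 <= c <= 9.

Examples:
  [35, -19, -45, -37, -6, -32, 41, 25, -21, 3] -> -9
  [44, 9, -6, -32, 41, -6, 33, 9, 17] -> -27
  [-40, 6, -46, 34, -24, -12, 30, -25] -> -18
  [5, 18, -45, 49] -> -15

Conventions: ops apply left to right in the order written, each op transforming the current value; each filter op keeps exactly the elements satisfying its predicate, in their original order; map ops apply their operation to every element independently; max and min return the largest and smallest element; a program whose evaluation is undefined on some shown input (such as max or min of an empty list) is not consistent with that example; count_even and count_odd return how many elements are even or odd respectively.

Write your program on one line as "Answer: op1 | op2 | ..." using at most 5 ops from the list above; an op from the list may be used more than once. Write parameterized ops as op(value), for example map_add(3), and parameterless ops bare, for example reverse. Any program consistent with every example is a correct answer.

reverse | map_mul(-3) | filter_lt(-8) | max

Check, running the answer program on each example:
  [35, -19, -45, -37, -6, -32, 41, 25, -21, 3] -> [3, -21, 25, 41, -32, -6, -37, -45, -19, 35] -> [-9, 63, -75, -123, 96, 18, 111, 135, 57, -105] -> [-9, -75, -123, -105] -> -9
  [44, 9, -6, -32, 41, -6, 33, 9, 17] -> [17, 9, 33, -6, 41, -32, -6, 9, 44] -> [-51, -27, -99, 18, -123, 96, 18, -27, -132] -> [-51, -27, -99, -123, -27, -132] -> -27
  [-40, 6, -46, 34, -24, -12, 30, -25] -> [-25, 30, -12, -24, 34, -46, 6, -40] -> [75, -90, 36, 72, -102, 138, -18, 120] -> [-90, -102, -18] -> -18
  [5, 18, -45, 49] -> [49, -45, 18, 5] -> [-147, 135, -54, -15] -> [-147, -54, -15] -> -15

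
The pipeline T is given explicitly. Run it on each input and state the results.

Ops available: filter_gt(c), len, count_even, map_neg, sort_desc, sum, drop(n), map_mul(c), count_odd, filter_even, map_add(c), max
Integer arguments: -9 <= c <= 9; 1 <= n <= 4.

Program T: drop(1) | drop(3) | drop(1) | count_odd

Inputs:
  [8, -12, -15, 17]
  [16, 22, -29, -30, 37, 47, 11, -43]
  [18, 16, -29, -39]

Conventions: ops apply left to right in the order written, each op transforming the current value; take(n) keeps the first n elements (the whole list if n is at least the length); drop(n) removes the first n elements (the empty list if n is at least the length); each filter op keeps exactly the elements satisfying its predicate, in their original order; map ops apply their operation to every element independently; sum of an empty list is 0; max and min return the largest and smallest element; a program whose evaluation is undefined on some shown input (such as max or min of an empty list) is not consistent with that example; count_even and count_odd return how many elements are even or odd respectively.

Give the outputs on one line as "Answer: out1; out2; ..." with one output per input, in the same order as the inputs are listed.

0; 3; 0

Execution, op by op:
  [8, -12, -15, 17] -> [-12, -15, 17] -> [] -> [] -> 0
  [16, 22, -29, -30, 37, 47, 11, -43] -> [22, -29, -30, 37, 47, 11, -43] -> [37, 47, 11, -43] -> [47, 11, -43] -> 3
  [18, 16, -29, -39] -> [16, -29, -39] -> [] -> [] -> 0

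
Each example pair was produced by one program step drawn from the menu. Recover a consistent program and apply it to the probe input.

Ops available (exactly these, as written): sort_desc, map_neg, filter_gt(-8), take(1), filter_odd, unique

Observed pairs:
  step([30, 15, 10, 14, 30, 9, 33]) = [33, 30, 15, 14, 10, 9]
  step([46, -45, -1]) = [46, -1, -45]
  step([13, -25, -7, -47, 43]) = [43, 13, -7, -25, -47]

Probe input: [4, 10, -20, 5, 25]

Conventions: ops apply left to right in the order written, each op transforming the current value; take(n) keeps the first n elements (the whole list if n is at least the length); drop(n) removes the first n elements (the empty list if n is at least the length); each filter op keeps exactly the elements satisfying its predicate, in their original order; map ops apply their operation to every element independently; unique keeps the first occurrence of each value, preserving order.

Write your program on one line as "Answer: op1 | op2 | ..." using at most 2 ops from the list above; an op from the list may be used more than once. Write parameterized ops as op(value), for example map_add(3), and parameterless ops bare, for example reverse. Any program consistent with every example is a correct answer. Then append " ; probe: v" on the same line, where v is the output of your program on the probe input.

sort_desc | unique ; probe: [25, 10, 5, 4, -20]

Check, running the answer program on each example:
  [30, 15, 10, 14, 30, 9, 33] -> [33, 30, 30, 15, 14, 10, 9] -> [33, 30, 15, 14, 10, 9]
  [46, -45, -1] -> [46, -1, -45] -> [46, -1, -45]
  [13, -25, -7, -47, 43] -> [43, 13, -7, -25, -47] -> [43, 13, -7, -25, -47]
  probe: [4, 10, -20, 5, 25] -> [25, 10, 5, 4, -20] -> [25, 10, 5, 4, -20]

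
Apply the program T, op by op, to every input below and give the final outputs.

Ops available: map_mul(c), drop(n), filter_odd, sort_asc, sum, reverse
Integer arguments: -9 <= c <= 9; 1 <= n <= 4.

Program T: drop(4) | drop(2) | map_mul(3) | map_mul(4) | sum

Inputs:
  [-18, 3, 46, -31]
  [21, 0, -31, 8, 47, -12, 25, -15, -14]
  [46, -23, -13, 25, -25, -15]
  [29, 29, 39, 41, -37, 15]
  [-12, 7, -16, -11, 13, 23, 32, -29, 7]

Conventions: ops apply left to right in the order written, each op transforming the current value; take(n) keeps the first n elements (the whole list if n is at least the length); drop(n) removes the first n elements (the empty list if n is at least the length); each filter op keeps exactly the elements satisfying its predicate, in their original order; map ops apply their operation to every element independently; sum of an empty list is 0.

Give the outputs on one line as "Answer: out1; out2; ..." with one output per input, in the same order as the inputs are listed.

0; -48; 0; 0; 120

Execution, op by op:
  [-18, 3, 46, -31] -> [] -> [] -> [] -> [] -> 0
  [21, 0, -31, 8, 47, -12, 25, -15, -14] -> [47, -12, 25, -15, -14] -> [25, -15, -14] -> [75, -45, -42] -> [300, -180, -168] -> -48
  [46, -23, -13, 25, -25, -15] -> [-25, -15] -> [] -> [] -> [] -> 0
  [29, 29, 39, 41, -37, 15] -> [-37, 15] -> [] -> [] -> [] -> 0
  [-12, 7, -16, -11, 13, 23, 32, -29, 7] -> [13, 23, 32, -29, 7] -> [32, -29, 7] -> [96, -87, 21] -> [384, -348, 84] -> 120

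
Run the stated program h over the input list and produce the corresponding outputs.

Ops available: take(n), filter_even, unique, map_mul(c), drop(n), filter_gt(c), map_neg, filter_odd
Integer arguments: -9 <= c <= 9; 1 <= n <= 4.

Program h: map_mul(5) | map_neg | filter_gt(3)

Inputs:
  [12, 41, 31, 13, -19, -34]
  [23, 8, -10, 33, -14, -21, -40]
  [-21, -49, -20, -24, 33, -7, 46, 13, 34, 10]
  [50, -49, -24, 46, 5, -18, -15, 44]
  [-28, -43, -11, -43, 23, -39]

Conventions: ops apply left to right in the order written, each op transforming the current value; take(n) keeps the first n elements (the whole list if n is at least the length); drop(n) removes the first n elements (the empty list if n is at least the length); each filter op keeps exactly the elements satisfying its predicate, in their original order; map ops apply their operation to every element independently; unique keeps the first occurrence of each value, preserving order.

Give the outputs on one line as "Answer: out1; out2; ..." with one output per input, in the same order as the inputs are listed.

[95, 170]; [50, 70, 105, 200]; [105, 245, 100, 120, 35]; [245, 120, 90, 75]; [140, 215, 55, 215, 195]

Execution, op by op:
  [12, 41, 31, 13, -19, -34] -> [60, 205, 155, 65, -95, -170] -> [-60, -205, -155, -65, 95, 170] -> [95, 170]
  [23, 8, -10, 33, -14, -21, -40] -> [115, 40, -50, 165, -70, -105, -200] -> [-115, -40, 50, -165, 70, 105, 200] -> [50, 70, 105, 200]
  [-21, -49, -20, -24, 33, -7, 46, 13, 34, 10] -> [-105, -245, -100, -120, 165, -35, 230, 65, 170, 50] -> [105, 245, 100, 120, -165, 35, -230, -65, -170, -50] -> [105, 245, 100, 120, 35]
  [50, -49, -24, 46, 5, -18, -15, 44] -> [250, -245, -120, 230, 25, -90, -75, 220] -> [-250, 245, 120, -230, -25, 90, 75, -220] -> [245, 120, 90, 75]
  [-28, -43, -11, -43, 23, -39] -> [-140, -215, -55, -215, 115, -195] -> [140, 215, 55, 215, -115, 195] -> [140, 215, 55, 215, 195]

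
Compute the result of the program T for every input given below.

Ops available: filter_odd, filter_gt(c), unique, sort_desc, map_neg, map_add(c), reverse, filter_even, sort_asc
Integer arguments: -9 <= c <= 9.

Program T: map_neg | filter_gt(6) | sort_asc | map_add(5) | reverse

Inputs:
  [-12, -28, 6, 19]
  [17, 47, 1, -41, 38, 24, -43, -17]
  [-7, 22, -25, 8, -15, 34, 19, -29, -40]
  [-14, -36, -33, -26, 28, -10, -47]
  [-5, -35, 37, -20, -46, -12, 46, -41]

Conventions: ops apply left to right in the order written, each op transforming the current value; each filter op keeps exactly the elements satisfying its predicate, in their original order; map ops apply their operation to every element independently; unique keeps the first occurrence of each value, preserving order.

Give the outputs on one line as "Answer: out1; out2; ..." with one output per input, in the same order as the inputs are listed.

Execution, op by op:
  [-12, -28, 6, 19] -> [12, 28, -6, -19] -> [12, 28] -> [12, 28] -> [17, 33] -> [33, 17]
  [17, 47, 1, -41, 38, 24, -43, -17] -> [-17, -47, -1, 41, -38, -24, 43, 17] -> [41, 43, 17] -> [17, 41, 43] -> [22, 46, 48] -> [48, 46, 22]
  [-7, 22, -25, 8, -15, 34, 19, -29, -40] -> [7, -22, 25, -8, 15, -34, -19, 29, 40] -> [7, 25, 15, 29, 40] -> [7, 15, 25, 29, 40] -> [12, 20, 30, 34, 45] -> [45, 34, 30, 20, 12]
  [-14, -36, -33, -26, 28, -10, -47] -> [14, 36, 33, 26, -28, 10, 47] -> [14, 36, 33, 26, 10, 47] -> [10, 14, 26, 33, 36, 47] -> [15, 19, 31, 38, 41, 52] -> [52, 41, 38, 31, 19, 15]
  [-5, -35, 37, -20, -46, -12, 46, -41] -> [5, 35, -37, 20, 46, 12, -46, 41] -> [35, 20, 46, 12, 41] -> [12, 20, 35, 41, 46] -> [17, 25, 40, 46, 51] -> [51, 46, 40, 25, 17]

[33, 17]; [48, 46, 22]; [45, 34, 30, 20, 12]; [52, 41, 38, 31, 19, 15]; [51, 46, 40, 25, 17]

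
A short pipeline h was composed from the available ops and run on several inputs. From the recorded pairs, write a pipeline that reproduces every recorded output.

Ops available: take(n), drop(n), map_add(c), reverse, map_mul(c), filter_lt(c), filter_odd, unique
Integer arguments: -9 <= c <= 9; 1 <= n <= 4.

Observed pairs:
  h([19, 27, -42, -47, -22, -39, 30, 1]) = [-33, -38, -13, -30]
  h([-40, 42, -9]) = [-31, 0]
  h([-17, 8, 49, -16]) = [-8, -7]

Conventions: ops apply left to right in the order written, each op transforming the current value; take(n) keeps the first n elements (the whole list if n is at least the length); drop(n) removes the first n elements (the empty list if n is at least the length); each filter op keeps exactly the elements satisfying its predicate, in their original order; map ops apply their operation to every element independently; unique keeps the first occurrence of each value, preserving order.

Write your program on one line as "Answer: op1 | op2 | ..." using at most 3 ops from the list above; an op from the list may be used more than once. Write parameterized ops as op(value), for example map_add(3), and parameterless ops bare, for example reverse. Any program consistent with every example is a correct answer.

filter_lt(-5) | map_add(9)

Check, running the answer program on each example:
  [19, 27, -42, -47, -22, -39, 30, 1] -> [-42, -47, -22, -39] -> [-33, -38, -13, -30]
  [-40, 42, -9] -> [-40, -9] -> [-31, 0]
  [-17, 8, 49, -16] -> [-17, -16] -> [-8, -7]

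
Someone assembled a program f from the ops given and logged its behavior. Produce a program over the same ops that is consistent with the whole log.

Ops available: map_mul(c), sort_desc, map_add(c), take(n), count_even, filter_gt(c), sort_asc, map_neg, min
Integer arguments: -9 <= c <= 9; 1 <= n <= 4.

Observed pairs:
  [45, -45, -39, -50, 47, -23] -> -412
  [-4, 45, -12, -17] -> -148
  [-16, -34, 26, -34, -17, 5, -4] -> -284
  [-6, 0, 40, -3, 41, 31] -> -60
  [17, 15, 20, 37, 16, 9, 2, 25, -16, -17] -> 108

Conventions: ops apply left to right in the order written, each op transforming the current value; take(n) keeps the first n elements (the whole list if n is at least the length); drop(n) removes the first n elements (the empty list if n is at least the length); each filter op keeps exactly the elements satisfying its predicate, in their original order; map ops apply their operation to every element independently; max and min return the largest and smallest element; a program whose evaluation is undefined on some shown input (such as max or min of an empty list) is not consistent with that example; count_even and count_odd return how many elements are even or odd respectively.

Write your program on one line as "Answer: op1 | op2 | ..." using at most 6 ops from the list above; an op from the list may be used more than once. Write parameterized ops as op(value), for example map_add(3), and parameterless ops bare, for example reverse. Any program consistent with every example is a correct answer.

map_add(-8) | map_add(7) | map_mul(8) | take(4) | map_add(-4) | min

Check, running the answer program on each example:
  [45, -45, -39, -50, 47, -23] -> [37, -53, -47, -58, 39, -31] -> [44, -46, -40, -51, 46, -24] -> [352, -368, -320, -408, 368, -192] -> [352, -368, -320, -408] -> [348, -372, -324, -412] -> -412
  [-4, 45, -12, -17] -> [-12, 37, -20, -25] -> [-5, 44, -13, -18] -> [-40, 352, -104, -144] -> [-40, 352, -104, -144] -> [-44, 348, -108, -148] -> -148
  [-16, -34, 26, -34, -17, 5, -4] -> [-24, -42, 18, -42, -25, -3, -12] -> [-17, -35, 25, -35, -18, 4, -5] -> [-136, -280, 200, -280, -144, 32, -40] -> [-136, -280, 200, -280] -> [-140, -284, 196, -284] -> -284
  [-6, 0, 40, -3, 41, 31] -> [-14, -8, 32, -11, 33, 23] -> [-7, -1, 39, -4, 40, 30] -> [-56, -8, 312, -32, 320, 240] -> [-56, -8, 312, -32] -> [-60, -12, 308, -36] -> -60
  [17, 15, 20, 37, 16, 9, 2, 25, -16, -17] -> [9, 7, 12, 29, 8, 1, -6, 17, -24, -25] -> [16, 14, 19, 36, 15, 8, 1, 24, -17, -18] -> [128, 112, 152, 288, 120, 64, 8, 192, -136, -144] -> [128, 112, 152, 288] -> [124, 108, 148, 284] -> 108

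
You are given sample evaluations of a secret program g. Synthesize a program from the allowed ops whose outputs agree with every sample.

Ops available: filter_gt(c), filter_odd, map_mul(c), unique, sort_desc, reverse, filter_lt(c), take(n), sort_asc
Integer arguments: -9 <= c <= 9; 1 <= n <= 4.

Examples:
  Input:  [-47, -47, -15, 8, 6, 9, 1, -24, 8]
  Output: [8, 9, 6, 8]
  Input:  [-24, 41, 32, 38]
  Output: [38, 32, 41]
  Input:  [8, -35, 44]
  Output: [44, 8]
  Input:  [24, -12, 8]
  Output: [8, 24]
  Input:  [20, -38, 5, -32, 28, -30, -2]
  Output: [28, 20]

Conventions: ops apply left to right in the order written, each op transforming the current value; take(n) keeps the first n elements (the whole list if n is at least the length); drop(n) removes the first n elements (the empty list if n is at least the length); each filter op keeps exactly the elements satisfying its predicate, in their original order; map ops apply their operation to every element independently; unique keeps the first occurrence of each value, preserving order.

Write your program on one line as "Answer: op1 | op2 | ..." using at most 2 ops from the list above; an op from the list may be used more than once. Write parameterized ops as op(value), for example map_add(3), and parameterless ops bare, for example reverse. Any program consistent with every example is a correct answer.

reverse | filter_gt(5)

Check, running the answer program on each example:
  [-47, -47, -15, 8, 6, 9, 1, -24, 8] -> [8, -24, 1, 9, 6, 8, -15, -47, -47] -> [8, 9, 6, 8]
  [-24, 41, 32, 38] -> [38, 32, 41, -24] -> [38, 32, 41]
  [8, -35, 44] -> [44, -35, 8] -> [44, 8]
  [24, -12, 8] -> [8, -12, 24] -> [8, 24]
  [20, -38, 5, -32, 28, -30, -2] -> [-2, -30, 28, -32, 5, -38, 20] -> [28, 20]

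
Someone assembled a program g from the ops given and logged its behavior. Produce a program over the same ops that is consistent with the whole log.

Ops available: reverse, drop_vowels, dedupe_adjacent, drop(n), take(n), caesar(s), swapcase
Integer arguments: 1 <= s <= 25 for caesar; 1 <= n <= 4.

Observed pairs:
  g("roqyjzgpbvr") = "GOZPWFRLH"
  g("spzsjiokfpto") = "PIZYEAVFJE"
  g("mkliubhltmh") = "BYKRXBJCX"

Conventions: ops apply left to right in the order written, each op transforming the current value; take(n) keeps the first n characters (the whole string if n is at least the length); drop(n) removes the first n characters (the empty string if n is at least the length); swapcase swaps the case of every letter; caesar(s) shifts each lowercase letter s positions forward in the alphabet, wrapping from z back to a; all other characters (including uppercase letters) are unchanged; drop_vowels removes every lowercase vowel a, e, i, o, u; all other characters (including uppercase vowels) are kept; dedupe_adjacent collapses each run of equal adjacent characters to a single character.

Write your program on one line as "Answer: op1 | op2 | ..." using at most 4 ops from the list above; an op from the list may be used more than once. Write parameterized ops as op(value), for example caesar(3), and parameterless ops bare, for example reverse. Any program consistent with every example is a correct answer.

drop(2) | caesar(16) | swapcase

Check, running the answer program on each example:
  "roqyjzgpbvr" -> "qyjzgpbvr" -> "gozpwfrlh" -> "GOZPWFRLH"
  "spzsjiokfpto" -> "zsjiokfpto" -> "pizyeavfje" -> "PIZYEAVFJE"
  "mkliubhltmh" -> "liubhltmh" -> "bykrxbjcx" -> "BYKRXBJCX"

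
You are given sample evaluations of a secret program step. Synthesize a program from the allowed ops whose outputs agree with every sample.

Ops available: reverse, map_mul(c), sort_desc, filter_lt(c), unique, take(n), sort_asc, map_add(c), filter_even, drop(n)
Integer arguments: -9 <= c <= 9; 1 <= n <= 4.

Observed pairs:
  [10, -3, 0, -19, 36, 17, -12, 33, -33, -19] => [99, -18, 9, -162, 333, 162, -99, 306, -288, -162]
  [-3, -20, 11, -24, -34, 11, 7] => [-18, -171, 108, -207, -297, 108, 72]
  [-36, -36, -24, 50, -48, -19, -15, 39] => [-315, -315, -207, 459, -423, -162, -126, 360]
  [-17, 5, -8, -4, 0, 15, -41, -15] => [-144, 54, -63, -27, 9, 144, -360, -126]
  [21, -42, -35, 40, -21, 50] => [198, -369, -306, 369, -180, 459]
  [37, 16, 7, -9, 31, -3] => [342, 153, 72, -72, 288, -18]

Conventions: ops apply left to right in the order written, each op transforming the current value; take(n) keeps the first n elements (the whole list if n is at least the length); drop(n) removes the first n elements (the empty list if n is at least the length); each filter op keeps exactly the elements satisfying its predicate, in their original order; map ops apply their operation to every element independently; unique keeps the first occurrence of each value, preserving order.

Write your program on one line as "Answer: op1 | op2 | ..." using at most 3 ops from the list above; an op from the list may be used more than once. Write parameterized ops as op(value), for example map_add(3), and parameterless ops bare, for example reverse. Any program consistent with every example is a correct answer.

map_add(8) | map_add(-7) | map_mul(9)

Check, running the answer program on each example:
  [10, -3, 0, -19, 36, 17, -12, 33, -33, -19] -> [18, 5, 8, -11, 44, 25, -4, 41, -25, -11] -> [11, -2, 1, -18, 37, 18, -11, 34, -32, -18] -> [99, -18, 9, -162, 333, 162, -99, 306, -288, -162]
  [-3, -20, 11, -24, -34, 11, 7] -> [5, -12, 19, -16, -26, 19, 15] -> [-2, -19, 12, -23, -33, 12, 8] -> [-18, -171, 108, -207, -297, 108, 72]
  [-36, -36, -24, 50, -48, -19, -15, 39] -> [-28, -28, -16, 58, -40, -11, -7, 47] -> [-35, -35, -23, 51, -47, -18, -14, 40] -> [-315, -315, -207, 459, -423, -162, -126, 360]
  [-17, 5, -8, -4, 0, 15, -41, -15] -> [-9, 13, 0, 4, 8, 23, -33, -7] -> [-16, 6, -7, -3, 1, 16, -40, -14] -> [-144, 54, -63, -27, 9, 144, -360, -126]
  [21, -42, -35, 40, -21, 50] -> [29, -34, -27, 48, -13, 58] -> [22, -41, -34, 41, -20, 51] -> [198, -369, -306, 369, -180, 459]
  [37, 16, 7, -9, 31, -3] -> [45, 24, 15, -1, 39, 5] -> [38, 17, 8, -8, 32, -2] -> [342, 153, 72, -72, 288, -18]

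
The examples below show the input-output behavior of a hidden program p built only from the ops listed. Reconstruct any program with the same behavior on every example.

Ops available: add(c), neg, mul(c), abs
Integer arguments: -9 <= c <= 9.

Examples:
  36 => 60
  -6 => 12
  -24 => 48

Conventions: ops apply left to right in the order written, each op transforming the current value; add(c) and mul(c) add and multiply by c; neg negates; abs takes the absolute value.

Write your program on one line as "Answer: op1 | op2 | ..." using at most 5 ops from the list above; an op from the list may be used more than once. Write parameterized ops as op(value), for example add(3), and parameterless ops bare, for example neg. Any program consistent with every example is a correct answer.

mul(-2) | add(6) | abs | add(-6)

Check, running the answer program on each example:
  36 -> -72 -> -66 -> 66 -> 60
  -6 -> 12 -> 18 -> 18 -> 12
  -24 -> 48 -> 54 -> 54 -> 48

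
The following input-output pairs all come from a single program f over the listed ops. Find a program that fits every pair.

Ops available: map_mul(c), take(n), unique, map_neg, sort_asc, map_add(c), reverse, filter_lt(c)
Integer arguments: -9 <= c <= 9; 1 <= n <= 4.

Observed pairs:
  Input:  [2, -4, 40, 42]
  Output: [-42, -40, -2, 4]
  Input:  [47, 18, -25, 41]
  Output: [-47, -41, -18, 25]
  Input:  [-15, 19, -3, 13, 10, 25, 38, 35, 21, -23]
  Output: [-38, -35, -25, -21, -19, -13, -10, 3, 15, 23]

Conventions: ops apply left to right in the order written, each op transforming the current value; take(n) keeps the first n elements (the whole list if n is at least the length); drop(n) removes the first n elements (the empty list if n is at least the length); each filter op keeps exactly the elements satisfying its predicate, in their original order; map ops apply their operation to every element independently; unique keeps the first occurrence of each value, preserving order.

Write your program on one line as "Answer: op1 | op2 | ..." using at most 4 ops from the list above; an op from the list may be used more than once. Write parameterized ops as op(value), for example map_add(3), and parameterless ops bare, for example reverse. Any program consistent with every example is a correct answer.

reverse | map_mul(-1) | reverse | sort_asc

Check, running the answer program on each example:
  [2, -4, 40, 42] -> [42, 40, -4, 2] -> [-42, -40, 4, -2] -> [-2, 4, -40, -42] -> [-42, -40, -2, 4]
  [47, 18, -25, 41] -> [41, -25, 18, 47] -> [-41, 25, -18, -47] -> [-47, -18, 25, -41] -> [-47, -41, -18, 25]
  [-15, 19, -3, 13, 10, 25, 38, 35, 21, -23] -> [-23, 21, 35, 38, 25, 10, 13, -3, 19, -15] -> [23, -21, -35, -38, -25, -10, -13, 3, -19, 15] -> [15, -19, 3, -13, -10, -25, -38, -35, -21, 23] -> [-38, -35, -25, -21, -19, -13, -10, 3, 15, 23]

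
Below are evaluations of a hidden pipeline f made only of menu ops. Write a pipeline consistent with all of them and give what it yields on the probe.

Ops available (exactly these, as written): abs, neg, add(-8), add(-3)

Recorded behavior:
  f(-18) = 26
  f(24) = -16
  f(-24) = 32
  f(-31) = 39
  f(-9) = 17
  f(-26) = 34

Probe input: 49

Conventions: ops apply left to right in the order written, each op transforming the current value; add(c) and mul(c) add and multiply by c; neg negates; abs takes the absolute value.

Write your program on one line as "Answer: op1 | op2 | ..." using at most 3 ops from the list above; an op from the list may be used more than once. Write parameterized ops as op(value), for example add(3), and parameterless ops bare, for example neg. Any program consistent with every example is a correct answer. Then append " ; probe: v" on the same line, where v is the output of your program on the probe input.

add(-8) | neg ; probe: -41

Check, running the answer program on each example:
  -18 -> -26 -> 26
  24 -> 16 -> -16
  -24 -> -32 -> 32
  -31 -> -39 -> 39
  -9 -> -17 -> 17
  -26 -> -34 -> 34
  probe: 49 -> 41 -> -41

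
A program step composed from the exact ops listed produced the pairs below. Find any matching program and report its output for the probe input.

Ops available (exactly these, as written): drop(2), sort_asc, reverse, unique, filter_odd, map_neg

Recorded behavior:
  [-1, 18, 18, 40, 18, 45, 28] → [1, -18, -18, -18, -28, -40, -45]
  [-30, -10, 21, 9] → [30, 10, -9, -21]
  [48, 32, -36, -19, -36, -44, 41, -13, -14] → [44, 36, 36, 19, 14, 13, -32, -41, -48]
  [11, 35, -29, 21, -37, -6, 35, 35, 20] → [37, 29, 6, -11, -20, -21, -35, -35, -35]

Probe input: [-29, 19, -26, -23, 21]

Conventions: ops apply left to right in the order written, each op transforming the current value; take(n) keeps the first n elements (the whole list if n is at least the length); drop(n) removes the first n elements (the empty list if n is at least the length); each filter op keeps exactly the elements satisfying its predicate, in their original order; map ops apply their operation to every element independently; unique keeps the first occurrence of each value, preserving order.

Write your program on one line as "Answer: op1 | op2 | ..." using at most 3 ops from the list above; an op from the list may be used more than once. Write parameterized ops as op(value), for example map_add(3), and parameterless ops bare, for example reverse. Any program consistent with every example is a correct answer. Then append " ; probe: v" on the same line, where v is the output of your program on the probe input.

sort_asc | map_neg ; probe: [29, 26, 23, -19, -21]

Check, running the answer program on each example:
  [-1, 18, 18, 40, 18, 45, 28] -> [-1, 18, 18, 18, 28, 40, 45] -> [1, -18, -18, -18, -28, -40, -45]
  [-30, -10, 21, 9] -> [-30, -10, 9, 21] -> [30, 10, -9, -21]
  [48, 32, -36, -19, -36, -44, 41, -13, -14] -> [-44, -36, -36, -19, -14, -13, 32, 41, 48] -> [44, 36, 36, 19, 14, 13, -32, -41, -48]
  [11, 35, -29, 21, -37, -6, 35, 35, 20] -> [-37, -29, -6, 11, 20, 21, 35, 35, 35] -> [37, 29, 6, -11, -20, -21, -35, -35, -35]
  probe: [-29, 19, -26, -23, 21] -> [-29, -26, -23, 19, 21] -> [29, 26, 23, -19, -21]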